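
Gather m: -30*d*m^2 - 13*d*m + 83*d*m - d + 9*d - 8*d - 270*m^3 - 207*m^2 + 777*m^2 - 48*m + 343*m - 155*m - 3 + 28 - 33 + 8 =-270*m^3 + m^2*(570 - 30*d) + m*(70*d + 140)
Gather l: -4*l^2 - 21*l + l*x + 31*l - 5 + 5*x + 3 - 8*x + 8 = -4*l^2 + l*(x + 10) - 3*x + 6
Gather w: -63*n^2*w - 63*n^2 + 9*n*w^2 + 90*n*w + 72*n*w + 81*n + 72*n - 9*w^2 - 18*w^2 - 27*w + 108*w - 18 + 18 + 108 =-63*n^2 + 153*n + w^2*(9*n - 27) + w*(-63*n^2 + 162*n + 81) + 108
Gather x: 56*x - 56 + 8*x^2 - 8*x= 8*x^2 + 48*x - 56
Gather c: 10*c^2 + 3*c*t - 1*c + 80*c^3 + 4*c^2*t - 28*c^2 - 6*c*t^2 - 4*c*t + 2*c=80*c^3 + c^2*(4*t - 18) + c*(-6*t^2 - t + 1)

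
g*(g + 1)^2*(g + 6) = g^4 + 8*g^3 + 13*g^2 + 6*g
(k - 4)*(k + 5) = k^2 + k - 20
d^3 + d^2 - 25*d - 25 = (d - 5)*(d + 1)*(d + 5)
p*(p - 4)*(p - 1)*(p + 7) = p^4 + 2*p^3 - 31*p^2 + 28*p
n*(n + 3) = n^2 + 3*n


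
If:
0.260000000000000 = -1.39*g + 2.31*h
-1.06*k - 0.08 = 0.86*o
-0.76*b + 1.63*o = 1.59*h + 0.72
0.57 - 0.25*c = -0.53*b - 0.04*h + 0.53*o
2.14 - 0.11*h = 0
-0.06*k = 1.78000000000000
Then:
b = 36.58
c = 5.61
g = 32.14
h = 19.45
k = -29.67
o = 36.47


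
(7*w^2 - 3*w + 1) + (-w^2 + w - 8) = 6*w^2 - 2*w - 7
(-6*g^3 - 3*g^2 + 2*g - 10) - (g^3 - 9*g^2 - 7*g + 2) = -7*g^3 + 6*g^2 + 9*g - 12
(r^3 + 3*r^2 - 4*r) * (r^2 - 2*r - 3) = r^5 + r^4 - 13*r^3 - r^2 + 12*r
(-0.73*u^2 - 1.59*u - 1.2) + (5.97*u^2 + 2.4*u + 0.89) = 5.24*u^2 + 0.81*u - 0.31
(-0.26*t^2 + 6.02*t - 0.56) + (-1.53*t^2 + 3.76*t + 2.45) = -1.79*t^2 + 9.78*t + 1.89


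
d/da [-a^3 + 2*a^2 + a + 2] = -3*a^2 + 4*a + 1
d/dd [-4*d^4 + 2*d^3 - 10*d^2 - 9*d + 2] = -16*d^3 + 6*d^2 - 20*d - 9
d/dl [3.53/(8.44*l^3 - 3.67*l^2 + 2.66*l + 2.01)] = (-89.3796*l^2 + 25.9102*l - 9.3898)/(8.44*l^3 - 3.67*l^2 + 2.66*l + 2.01)^2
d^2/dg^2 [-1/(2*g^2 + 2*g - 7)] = 4*(2*g^2 + 2*g - 2*(2*g + 1)^2 - 7)/(2*g^2 + 2*g - 7)^3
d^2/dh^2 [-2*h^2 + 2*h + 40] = -4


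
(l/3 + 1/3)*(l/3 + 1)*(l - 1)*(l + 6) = l^4/9 + l^3 + 17*l^2/9 - l - 2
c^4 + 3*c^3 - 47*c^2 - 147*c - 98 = (c - 7)*(c + 1)*(c + 2)*(c + 7)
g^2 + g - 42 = (g - 6)*(g + 7)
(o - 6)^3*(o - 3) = o^4 - 21*o^3 + 162*o^2 - 540*o + 648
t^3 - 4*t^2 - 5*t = t*(t - 5)*(t + 1)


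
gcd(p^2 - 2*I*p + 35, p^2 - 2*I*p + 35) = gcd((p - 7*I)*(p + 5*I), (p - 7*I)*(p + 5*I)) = p^2 - 2*I*p + 35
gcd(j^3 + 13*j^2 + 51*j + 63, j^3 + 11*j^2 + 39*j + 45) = j^2 + 6*j + 9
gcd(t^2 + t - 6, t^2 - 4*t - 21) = t + 3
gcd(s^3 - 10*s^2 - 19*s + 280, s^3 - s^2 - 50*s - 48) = s - 8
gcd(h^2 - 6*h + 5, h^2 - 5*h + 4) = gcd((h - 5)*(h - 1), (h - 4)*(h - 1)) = h - 1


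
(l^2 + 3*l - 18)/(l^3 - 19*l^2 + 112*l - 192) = (l + 6)/(l^2 - 16*l + 64)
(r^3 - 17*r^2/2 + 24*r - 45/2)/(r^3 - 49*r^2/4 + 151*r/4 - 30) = 2*(2*r^2 - 11*r + 15)/(4*r^2 - 37*r + 40)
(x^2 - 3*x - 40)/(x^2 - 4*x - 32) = (x + 5)/(x + 4)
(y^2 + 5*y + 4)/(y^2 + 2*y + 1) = (y + 4)/(y + 1)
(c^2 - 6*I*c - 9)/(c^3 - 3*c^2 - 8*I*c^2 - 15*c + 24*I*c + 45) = (c - 3*I)/(c^2 - c*(3 + 5*I) + 15*I)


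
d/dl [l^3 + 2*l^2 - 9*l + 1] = 3*l^2 + 4*l - 9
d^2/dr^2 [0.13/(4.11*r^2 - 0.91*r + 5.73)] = (-4.391946*r^2 + 0.972426*r + 0.13*(8.22*r - 0.91)*(16.44*r - 1.82) - 6.123078)/(4.11*r^2 - 0.91*r + 5.73)^3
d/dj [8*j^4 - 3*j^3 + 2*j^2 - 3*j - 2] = 32*j^3 - 9*j^2 + 4*j - 3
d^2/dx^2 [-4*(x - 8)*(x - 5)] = -8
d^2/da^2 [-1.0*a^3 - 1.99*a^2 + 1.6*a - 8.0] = -6.0*a - 3.98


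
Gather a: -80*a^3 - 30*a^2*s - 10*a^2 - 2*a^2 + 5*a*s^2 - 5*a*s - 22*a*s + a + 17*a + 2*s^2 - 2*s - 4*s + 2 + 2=-80*a^3 + a^2*(-30*s - 12) + a*(5*s^2 - 27*s + 18) + 2*s^2 - 6*s + 4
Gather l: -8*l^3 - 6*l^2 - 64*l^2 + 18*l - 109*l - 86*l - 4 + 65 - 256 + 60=-8*l^3 - 70*l^2 - 177*l - 135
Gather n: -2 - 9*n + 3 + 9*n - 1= 0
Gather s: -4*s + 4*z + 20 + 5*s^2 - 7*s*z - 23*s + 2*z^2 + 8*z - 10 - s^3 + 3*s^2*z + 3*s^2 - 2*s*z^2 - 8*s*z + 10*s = -s^3 + s^2*(3*z + 8) + s*(-2*z^2 - 15*z - 17) + 2*z^2 + 12*z + 10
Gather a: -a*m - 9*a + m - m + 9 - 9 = a*(-m - 9)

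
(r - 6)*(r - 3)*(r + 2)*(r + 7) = r^4 - 49*r^2 + 36*r + 252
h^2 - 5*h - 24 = (h - 8)*(h + 3)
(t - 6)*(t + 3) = t^2 - 3*t - 18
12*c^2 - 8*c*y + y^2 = (-6*c + y)*(-2*c + y)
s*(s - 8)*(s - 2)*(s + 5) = s^4 - 5*s^3 - 34*s^2 + 80*s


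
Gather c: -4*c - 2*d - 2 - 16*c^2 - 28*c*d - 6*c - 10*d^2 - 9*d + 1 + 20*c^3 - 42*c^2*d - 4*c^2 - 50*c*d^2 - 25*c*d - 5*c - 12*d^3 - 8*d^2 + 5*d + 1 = 20*c^3 + c^2*(-42*d - 20) + c*(-50*d^2 - 53*d - 15) - 12*d^3 - 18*d^2 - 6*d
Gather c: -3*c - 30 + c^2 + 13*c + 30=c^2 + 10*c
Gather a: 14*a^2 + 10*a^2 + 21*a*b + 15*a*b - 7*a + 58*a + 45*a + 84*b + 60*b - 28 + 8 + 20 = 24*a^2 + a*(36*b + 96) + 144*b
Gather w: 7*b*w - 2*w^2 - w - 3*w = -2*w^2 + w*(7*b - 4)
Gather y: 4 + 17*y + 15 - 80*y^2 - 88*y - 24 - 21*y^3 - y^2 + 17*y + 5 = -21*y^3 - 81*y^2 - 54*y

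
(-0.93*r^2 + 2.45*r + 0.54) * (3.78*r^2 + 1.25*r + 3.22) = -3.5154*r^4 + 8.0985*r^3 + 2.1091*r^2 + 8.564*r + 1.7388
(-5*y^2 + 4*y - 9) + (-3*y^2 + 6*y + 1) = -8*y^2 + 10*y - 8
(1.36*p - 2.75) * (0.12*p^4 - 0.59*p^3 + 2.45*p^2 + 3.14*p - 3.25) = 0.1632*p^5 - 1.1324*p^4 + 4.9545*p^3 - 2.4671*p^2 - 13.055*p + 8.9375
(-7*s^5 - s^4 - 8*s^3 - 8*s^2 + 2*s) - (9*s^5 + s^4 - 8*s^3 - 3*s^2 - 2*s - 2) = -16*s^5 - 2*s^4 - 5*s^2 + 4*s + 2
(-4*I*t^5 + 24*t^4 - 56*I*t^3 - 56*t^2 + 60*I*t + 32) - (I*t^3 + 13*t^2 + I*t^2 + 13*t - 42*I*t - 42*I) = -4*I*t^5 + 24*t^4 - 57*I*t^3 - 69*t^2 - I*t^2 - 13*t + 102*I*t + 32 + 42*I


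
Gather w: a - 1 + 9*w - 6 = a + 9*w - 7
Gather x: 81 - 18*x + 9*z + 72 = -18*x + 9*z + 153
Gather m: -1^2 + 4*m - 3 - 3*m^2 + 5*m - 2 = -3*m^2 + 9*m - 6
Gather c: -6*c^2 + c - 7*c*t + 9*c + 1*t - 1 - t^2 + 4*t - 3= -6*c^2 + c*(10 - 7*t) - t^2 + 5*t - 4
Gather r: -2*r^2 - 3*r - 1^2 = -2*r^2 - 3*r - 1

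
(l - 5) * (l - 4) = l^2 - 9*l + 20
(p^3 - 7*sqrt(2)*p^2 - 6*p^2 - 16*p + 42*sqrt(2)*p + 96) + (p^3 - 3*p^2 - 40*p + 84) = 2*p^3 - 7*sqrt(2)*p^2 - 9*p^2 - 56*p + 42*sqrt(2)*p + 180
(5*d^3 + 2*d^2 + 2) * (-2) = -10*d^3 - 4*d^2 - 4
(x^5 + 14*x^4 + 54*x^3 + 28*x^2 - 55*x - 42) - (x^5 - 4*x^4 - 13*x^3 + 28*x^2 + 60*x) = 18*x^4 + 67*x^3 - 115*x - 42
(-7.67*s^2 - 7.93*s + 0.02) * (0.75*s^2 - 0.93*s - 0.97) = -5.7525*s^4 + 1.1856*s^3 + 14.8298*s^2 + 7.6735*s - 0.0194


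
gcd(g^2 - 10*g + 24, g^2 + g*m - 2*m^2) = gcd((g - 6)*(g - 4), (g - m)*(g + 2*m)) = 1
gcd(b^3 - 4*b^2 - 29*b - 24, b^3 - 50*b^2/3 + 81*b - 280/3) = b - 8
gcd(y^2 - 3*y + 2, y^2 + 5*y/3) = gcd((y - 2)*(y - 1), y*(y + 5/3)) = 1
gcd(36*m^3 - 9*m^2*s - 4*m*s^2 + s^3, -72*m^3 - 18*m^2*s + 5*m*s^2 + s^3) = -12*m^2 - m*s + s^2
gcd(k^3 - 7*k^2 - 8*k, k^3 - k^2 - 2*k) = k^2 + k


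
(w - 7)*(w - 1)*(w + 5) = w^3 - 3*w^2 - 33*w + 35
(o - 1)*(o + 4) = o^2 + 3*o - 4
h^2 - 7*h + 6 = (h - 6)*(h - 1)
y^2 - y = y*(y - 1)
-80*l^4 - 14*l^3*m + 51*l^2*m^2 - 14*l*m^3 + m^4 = (-8*l + m)*(-5*l + m)*(-2*l + m)*(l + m)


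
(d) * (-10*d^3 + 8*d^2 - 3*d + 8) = -10*d^4 + 8*d^3 - 3*d^2 + 8*d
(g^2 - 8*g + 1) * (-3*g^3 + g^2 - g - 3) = -3*g^5 + 25*g^4 - 12*g^3 + 6*g^2 + 23*g - 3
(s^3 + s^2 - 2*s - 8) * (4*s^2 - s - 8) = 4*s^5 + 3*s^4 - 17*s^3 - 38*s^2 + 24*s + 64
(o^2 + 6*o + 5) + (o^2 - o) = 2*o^2 + 5*o + 5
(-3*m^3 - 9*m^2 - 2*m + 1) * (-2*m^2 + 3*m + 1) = 6*m^5 + 9*m^4 - 26*m^3 - 17*m^2 + m + 1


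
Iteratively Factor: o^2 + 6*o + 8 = (o + 2)*(o + 4)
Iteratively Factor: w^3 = (w)*(w^2) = w^2*(w)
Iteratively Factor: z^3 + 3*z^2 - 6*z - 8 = (z - 2)*(z^2 + 5*z + 4) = (z - 2)*(z + 1)*(z + 4)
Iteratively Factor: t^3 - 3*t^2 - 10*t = (t)*(t^2 - 3*t - 10) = t*(t - 5)*(t + 2)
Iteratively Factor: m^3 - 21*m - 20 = (m - 5)*(m^2 + 5*m + 4) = (m - 5)*(m + 4)*(m + 1)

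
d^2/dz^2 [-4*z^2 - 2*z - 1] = -8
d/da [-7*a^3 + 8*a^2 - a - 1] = -21*a^2 + 16*a - 1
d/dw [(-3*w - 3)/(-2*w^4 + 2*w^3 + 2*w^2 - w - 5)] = 3*(2*w^4 - 2*w^3 - 2*w^2 + w - (w + 1)*(8*w^3 - 6*w^2 - 4*w + 1) + 5)/(2*w^4 - 2*w^3 - 2*w^2 + w + 5)^2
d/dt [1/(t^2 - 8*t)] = 2*(4 - t)/(t^2*(t - 8)^2)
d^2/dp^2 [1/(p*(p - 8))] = 2*(p^2 + p*(p - 8) + (p - 8)^2)/(p^3*(p - 8)^3)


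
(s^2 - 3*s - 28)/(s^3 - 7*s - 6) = (-s^2 + 3*s + 28)/(-s^3 + 7*s + 6)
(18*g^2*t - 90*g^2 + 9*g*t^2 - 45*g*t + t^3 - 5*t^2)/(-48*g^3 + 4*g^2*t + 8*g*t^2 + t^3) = (3*g*t - 15*g + t^2 - 5*t)/(-8*g^2 + 2*g*t + t^2)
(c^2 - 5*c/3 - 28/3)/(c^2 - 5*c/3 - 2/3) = (-3*c^2 + 5*c + 28)/(-3*c^2 + 5*c + 2)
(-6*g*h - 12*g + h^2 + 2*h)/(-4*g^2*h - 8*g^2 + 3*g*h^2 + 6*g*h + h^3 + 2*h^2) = (6*g - h)/(4*g^2 - 3*g*h - h^2)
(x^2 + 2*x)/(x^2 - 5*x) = (x + 2)/(x - 5)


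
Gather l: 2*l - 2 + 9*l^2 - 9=9*l^2 + 2*l - 11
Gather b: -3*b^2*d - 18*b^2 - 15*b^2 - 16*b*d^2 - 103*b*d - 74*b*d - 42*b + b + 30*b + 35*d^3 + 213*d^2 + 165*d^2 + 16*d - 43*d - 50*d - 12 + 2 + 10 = b^2*(-3*d - 33) + b*(-16*d^2 - 177*d - 11) + 35*d^3 + 378*d^2 - 77*d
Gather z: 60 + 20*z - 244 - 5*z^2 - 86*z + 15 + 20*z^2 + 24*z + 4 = 15*z^2 - 42*z - 165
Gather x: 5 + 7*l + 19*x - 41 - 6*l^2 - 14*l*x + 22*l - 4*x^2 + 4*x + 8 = -6*l^2 + 29*l - 4*x^2 + x*(23 - 14*l) - 28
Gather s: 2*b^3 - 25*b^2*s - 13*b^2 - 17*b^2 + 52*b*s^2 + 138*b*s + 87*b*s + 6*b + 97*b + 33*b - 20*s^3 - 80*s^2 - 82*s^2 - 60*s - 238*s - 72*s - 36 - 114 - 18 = 2*b^3 - 30*b^2 + 136*b - 20*s^3 + s^2*(52*b - 162) + s*(-25*b^2 + 225*b - 370) - 168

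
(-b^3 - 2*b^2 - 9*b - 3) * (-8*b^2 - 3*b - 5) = 8*b^5 + 19*b^4 + 83*b^3 + 61*b^2 + 54*b + 15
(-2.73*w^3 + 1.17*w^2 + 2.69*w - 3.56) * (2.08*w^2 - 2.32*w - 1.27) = -5.6784*w^5 + 8.7672*w^4 + 6.3479*w^3 - 15.1315*w^2 + 4.8429*w + 4.5212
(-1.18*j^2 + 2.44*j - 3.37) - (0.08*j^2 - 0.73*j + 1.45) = -1.26*j^2 + 3.17*j - 4.82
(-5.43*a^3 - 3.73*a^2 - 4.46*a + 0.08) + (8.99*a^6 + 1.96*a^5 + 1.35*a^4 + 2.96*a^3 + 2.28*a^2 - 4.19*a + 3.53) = 8.99*a^6 + 1.96*a^5 + 1.35*a^4 - 2.47*a^3 - 1.45*a^2 - 8.65*a + 3.61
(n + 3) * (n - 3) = n^2 - 9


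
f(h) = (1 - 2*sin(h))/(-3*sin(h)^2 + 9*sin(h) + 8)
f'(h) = (1 - 2*sin(h))*(6*sin(h)*cos(h) - 9*cos(h))/(-3*sin(h)^2 + 9*sin(h) + 8)^2 - 2*cos(h)/(-3*sin(h)^2 + 9*sin(h) + 8) = (-6*sin(h)^2 + 6*sin(h) - 25)*cos(h)/(3*sin(h)^2 - 9*sin(h) - 8)^2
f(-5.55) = -0.03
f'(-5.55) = -0.11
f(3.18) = 0.14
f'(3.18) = 0.43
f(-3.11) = 0.14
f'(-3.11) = 0.42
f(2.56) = -0.01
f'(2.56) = 0.14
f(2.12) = -0.05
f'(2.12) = 0.07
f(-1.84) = -0.85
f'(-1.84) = 0.81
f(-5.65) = -0.01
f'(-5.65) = -0.13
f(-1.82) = -0.83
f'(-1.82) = 0.72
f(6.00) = 0.30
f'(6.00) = -0.95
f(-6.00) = 0.04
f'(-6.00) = -0.22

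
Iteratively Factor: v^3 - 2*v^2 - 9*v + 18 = (v + 3)*(v^2 - 5*v + 6) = (v - 3)*(v + 3)*(v - 2)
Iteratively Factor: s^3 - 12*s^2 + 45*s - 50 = (s - 2)*(s^2 - 10*s + 25) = (s - 5)*(s - 2)*(s - 5)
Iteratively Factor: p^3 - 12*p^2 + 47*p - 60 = (p - 3)*(p^2 - 9*p + 20) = (p - 5)*(p - 3)*(p - 4)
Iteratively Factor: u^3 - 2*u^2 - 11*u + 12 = (u - 1)*(u^2 - u - 12) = (u - 4)*(u - 1)*(u + 3)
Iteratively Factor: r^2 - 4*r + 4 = (r - 2)*(r - 2)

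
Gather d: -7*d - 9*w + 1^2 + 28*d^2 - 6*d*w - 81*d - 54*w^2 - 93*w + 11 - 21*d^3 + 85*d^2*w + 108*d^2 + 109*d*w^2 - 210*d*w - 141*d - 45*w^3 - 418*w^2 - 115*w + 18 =-21*d^3 + d^2*(85*w + 136) + d*(109*w^2 - 216*w - 229) - 45*w^3 - 472*w^2 - 217*w + 30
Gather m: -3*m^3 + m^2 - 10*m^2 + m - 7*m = -3*m^3 - 9*m^2 - 6*m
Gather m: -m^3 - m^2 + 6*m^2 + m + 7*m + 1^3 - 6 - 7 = -m^3 + 5*m^2 + 8*m - 12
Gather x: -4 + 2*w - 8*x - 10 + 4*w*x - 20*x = 2*w + x*(4*w - 28) - 14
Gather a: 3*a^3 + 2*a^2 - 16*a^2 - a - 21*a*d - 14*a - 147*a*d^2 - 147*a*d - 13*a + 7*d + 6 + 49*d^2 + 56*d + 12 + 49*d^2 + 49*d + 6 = 3*a^3 - 14*a^2 + a*(-147*d^2 - 168*d - 28) + 98*d^2 + 112*d + 24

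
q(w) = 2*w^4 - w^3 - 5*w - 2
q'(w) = 8*w^3 - 3*w^2 - 5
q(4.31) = 586.53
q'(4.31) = 579.78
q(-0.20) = -0.99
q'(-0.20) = -5.18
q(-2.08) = 54.83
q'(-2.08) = -89.97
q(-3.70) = 441.99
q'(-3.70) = -451.29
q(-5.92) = 2691.57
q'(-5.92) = -1769.94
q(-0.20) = -0.99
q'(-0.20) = -5.18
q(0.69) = -5.33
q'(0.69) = -3.80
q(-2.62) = 123.32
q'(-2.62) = -169.47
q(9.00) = 12346.00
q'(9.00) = 5584.00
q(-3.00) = 202.00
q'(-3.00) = -248.00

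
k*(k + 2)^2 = k^3 + 4*k^2 + 4*k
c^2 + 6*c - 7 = (c - 1)*(c + 7)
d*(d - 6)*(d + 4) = d^3 - 2*d^2 - 24*d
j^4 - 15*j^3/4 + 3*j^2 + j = j*(j - 2)^2*(j + 1/4)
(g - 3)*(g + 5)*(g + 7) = g^3 + 9*g^2 - g - 105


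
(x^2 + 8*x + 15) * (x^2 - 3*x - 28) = x^4 + 5*x^3 - 37*x^2 - 269*x - 420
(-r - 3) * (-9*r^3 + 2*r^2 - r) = 9*r^4 + 25*r^3 - 5*r^2 + 3*r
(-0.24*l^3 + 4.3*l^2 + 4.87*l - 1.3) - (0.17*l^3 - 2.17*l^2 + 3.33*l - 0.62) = -0.41*l^3 + 6.47*l^2 + 1.54*l - 0.68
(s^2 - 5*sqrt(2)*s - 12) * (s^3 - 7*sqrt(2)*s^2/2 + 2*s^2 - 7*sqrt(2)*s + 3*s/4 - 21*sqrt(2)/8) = s^5 - 17*sqrt(2)*s^4/2 + 2*s^4 - 17*sqrt(2)*s^3 + 95*s^3/4 + 46*s^2 + 285*sqrt(2)*s^2/8 + 69*s/4 + 84*sqrt(2)*s + 63*sqrt(2)/2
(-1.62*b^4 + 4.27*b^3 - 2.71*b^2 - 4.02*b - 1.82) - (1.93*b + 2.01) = -1.62*b^4 + 4.27*b^3 - 2.71*b^2 - 5.95*b - 3.83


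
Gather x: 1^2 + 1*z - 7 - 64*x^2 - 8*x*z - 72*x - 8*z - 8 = -64*x^2 + x*(-8*z - 72) - 7*z - 14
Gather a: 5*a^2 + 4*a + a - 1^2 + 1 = 5*a^2 + 5*a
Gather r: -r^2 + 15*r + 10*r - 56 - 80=-r^2 + 25*r - 136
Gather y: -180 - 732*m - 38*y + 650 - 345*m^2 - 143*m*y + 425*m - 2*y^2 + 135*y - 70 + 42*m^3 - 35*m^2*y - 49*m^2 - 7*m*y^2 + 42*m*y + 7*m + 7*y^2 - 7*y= 42*m^3 - 394*m^2 - 300*m + y^2*(5 - 7*m) + y*(-35*m^2 - 101*m + 90) + 400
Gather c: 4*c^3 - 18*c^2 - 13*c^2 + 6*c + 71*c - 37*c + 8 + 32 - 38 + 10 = 4*c^3 - 31*c^2 + 40*c + 12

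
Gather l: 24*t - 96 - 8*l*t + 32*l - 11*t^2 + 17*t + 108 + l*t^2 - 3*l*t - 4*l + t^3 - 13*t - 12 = l*(t^2 - 11*t + 28) + t^3 - 11*t^2 + 28*t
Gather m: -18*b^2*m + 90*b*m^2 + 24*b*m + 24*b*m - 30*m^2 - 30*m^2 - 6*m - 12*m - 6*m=m^2*(90*b - 60) + m*(-18*b^2 + 48*b - 24)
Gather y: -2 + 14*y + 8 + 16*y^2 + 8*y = 16*y^2 + 22*y + 6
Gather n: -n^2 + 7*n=-n^2 + 7*n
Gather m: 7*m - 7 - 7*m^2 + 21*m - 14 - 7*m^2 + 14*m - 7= -14*m^2 + 42*m - 28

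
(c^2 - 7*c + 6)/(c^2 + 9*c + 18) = (c^2 - 7*c + 6)/(c^2 + 9*c + 18)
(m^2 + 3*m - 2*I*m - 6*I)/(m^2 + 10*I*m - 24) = (m^2 + m*(3 - 2*I) - 6*I)/(m^2 + 10*I*m - 24)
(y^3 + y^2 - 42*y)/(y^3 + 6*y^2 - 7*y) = (y - 6)/(y - 1)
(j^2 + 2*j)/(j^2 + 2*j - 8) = j*(j + 2)/(j^2 + 2*j - 8)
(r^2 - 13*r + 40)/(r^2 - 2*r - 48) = (r - 5)/(r + 6)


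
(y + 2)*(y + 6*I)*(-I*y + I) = -I*y^3 + 6*y^2 - I*y^2 + 6*y + 2*I*y - 12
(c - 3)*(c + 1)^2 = c^3 - c^2 - 5*c - 3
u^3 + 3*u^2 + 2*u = u*(u + 1)*(u + 2)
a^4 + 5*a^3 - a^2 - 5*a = a*(a - 1)*(a + 1)*(a + 5)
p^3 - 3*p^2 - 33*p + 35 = (p - 7)*(p - 1)*(p + 5)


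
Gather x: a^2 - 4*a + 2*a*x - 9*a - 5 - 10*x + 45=a^2 - 13*a + x*(2*a - 10) + 40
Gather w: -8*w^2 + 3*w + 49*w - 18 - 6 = -8*w^2 + 52*w - 24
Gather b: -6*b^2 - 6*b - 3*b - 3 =-6*b^2 - 9*b - 3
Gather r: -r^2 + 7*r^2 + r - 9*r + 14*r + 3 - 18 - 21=6*r^2 + 6*r - 36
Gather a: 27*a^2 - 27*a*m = 27*a^2 - 27*a*m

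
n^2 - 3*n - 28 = (n - 7)*(n + 4)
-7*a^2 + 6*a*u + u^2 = (-a + u)*(7*a + u)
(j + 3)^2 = j^2 + 6*j + 9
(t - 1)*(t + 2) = t^2 + t - 2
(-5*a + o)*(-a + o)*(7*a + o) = 35*a^3 - 37*a^2*o + a*o^2 + o^3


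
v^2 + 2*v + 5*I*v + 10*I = (v + 2)*(v + 5*I)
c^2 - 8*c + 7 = (c - 7)*(c - 1)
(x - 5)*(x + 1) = x^2 - 4*x - 5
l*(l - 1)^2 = l^3 - 2*l^2 + l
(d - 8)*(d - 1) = d^2 - 9*d + 8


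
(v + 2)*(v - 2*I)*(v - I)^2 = v^4 + 2*v^3 - 4*I*v^3 - 5*v^2 - 8*I*v^2 - 10*v + 2*I*v + 4*I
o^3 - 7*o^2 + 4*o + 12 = (o - 6)*(o - 2)*(o + 1)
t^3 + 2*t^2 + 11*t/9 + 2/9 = (t + 1/3)*(t + 2/3)*(t + 1)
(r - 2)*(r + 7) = r^2 + 5*r - 14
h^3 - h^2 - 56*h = h*(h - 8)*(h + 7)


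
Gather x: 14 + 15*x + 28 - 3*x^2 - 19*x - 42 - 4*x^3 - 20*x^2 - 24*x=-4*x^3 - 23*x^2 - 28*x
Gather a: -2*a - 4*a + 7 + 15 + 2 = 24 - 6*a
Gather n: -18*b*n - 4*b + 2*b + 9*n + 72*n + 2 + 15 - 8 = -2*b + n*(81 - 18*b) + 9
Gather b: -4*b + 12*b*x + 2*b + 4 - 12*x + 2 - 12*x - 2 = b*(12*x - 2) - 24*x + 4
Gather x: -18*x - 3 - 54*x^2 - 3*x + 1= -54*x^2 - 21*x - 2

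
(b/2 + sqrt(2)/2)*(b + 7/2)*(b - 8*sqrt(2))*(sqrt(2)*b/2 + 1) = sqrt(2)*b^4/4 - 3*b^3 + 7*sqrt(2)*b^3/8 - 15*sqrt(2)*b^2/2 - 21*b^2/2 - 105*sqrt(2)*b/4 - 8*b - 28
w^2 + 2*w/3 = w*(w + 2/3)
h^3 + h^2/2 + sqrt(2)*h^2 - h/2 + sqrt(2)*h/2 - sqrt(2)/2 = (h - 1/2)*(h + 1)*(h + sqrt(2))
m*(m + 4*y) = m^2 + 4*m*y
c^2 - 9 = (c - 3)*(c + 3)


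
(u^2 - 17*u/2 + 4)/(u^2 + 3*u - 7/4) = 2*(u - 8)/(2*u + 7)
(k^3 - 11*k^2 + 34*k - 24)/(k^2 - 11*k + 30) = (k^2 - 5*k + 4)/(k - 5)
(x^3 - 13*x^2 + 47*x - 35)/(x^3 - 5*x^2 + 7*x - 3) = (x^2 - 12*x + 35)/(x^2 - 4*x + 3)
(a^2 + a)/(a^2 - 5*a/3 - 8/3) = 3*a/(3*a - 8)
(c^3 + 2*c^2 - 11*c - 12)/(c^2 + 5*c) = (c^3 + 2*c^2 - 11*c - 12)/(c*(c + 5))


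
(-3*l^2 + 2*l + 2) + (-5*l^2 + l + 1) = -8*l^2 + 3*l + 3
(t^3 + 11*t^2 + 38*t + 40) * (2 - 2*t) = -2*t^4 - 20*t^3 - 54*t^2 - 4*t + 80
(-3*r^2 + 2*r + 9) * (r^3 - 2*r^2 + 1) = -3*r^5 + 8*r^4 + 5*r^3 - 21*r^2 + 2*r + 9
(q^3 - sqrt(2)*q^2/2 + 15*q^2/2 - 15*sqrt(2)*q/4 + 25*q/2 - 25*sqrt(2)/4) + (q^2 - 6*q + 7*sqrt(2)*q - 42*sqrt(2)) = q^3 - sqrt(2)*q^2/2 + 17*q^2/2 + 13*sqrt(2)*q/4 + 13*q/2 - 193*sqrt(2)/4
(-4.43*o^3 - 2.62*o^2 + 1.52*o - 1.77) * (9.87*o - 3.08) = -43.7241*o^4 - 12.215*o^3 + 23.072*o^2 - 22.1515*o + 5.4516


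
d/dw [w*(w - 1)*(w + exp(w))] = w^2*exp(w) + 3*w^2 + w*exp(w) - 2*w - exp(w)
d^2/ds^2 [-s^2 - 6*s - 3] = -2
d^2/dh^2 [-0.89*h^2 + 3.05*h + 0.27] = -1.78000000000000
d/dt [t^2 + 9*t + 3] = 2*t + 9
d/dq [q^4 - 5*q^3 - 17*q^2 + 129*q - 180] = 4*q^3 - 15*q^2 - 34*q + 129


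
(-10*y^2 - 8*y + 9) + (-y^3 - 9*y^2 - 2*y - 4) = -y^3 - 19*y^2 - 10*y + 5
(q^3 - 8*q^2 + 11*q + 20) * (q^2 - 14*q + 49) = q^5 - 22*q^4 + 172*q^3 - 526*q^2 + 259*q + 980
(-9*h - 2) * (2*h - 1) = -18*h^2 + 5*h + 2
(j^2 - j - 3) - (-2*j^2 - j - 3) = 3*j^2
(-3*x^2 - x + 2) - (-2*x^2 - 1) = -x^2 - x + 3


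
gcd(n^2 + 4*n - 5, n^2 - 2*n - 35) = n + 5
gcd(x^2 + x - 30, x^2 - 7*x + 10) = x - 5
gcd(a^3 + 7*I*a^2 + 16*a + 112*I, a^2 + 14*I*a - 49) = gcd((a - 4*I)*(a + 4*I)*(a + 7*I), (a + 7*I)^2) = a + 7*I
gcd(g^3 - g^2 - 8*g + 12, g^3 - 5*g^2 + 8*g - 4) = g^2 - 4*g + 4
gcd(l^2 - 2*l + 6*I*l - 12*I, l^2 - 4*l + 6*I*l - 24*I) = l + 6*I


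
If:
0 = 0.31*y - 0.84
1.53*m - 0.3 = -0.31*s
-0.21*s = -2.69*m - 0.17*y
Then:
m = -0.07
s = 1.31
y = 2.71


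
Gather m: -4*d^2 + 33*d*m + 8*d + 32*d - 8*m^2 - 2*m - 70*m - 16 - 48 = -4*d^2 + 40*d - 8*m^2 + m*(33*d - 72) - 64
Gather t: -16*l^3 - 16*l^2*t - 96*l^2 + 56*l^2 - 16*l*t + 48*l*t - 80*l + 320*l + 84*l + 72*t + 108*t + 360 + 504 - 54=-16*l^3 - 40*l^2 + 324*l + t*(-16*l^2 + 32*l + 180) + 810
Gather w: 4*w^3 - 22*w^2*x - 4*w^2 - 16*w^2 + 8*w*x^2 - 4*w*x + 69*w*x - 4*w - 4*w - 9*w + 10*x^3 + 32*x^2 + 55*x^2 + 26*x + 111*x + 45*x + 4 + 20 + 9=4*w^3 + w^2*(-22*x - 20) + w*(8*x^2 + 65*x - 17) + 10*x^3 + 87*x^2 + 182*x + 33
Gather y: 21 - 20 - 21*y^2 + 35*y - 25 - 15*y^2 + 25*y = -36*y^2 + 60*y - 24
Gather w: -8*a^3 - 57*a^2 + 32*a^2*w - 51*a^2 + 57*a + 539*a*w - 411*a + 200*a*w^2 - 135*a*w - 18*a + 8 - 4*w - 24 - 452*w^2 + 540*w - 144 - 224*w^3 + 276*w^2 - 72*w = -8*a^3 - 108*a^2 - 372*a - 224*w^3 + w^2*(200*a - 176) + w*(32*a^2 + 404*a + 464) - 160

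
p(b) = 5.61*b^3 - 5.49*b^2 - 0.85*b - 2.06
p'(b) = 16.83*b^2 - 10.98*b - 0.85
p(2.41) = 42.53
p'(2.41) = 70.44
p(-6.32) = -1632.14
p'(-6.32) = 740.77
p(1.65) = 6.79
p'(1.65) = 26.85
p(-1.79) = -50.30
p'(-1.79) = 72.73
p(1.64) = 6.53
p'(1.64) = 26.41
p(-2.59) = -134.15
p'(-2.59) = 140.49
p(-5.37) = -1024.54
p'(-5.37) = 543.44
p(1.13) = -1.94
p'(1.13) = 8.23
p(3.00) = 97.45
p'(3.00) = 117.68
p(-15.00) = -20158.31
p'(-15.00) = 3950.60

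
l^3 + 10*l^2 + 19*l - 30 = (l - 1)*(l + 5)*(l + 6)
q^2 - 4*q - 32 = (q - 8)*(q + 4)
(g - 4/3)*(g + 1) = g^2 - g/3 - 4/3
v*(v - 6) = v^2 - 6*v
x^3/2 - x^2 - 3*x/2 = x*(x/2 + 1/2)*(x - 3)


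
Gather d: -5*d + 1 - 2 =-5*d - 1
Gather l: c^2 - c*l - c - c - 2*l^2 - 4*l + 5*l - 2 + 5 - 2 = c^2 - 2*c - 2*l^2 + l*(1 - c) + 1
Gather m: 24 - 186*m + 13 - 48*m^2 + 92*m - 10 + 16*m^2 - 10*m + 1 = -32*m^2 - 104*m + 28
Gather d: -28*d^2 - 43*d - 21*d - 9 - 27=-28*d^2 - 64*d - 36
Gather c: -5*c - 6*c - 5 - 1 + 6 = -11*c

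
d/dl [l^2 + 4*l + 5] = 2*l + 4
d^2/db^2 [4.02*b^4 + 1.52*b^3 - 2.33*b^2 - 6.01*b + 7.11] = 48.24*b^2 + 9.12*b - 4.66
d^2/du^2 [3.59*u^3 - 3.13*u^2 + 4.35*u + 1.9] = 21.54*u - 6.26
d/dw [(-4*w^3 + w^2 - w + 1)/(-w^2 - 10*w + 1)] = (4*w^4 + 80*w^3 - 23*w^2 + 4*w + 9)/(w^4 + 20*w^3 + 98*w^2 - 20*w + 1)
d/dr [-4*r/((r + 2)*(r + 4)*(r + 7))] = 4*(2*r^3 + 13*r^2 - 56)/(r^6 + 26*r^5 + 269*r^4 + 1412*r^3 + 3956*r^2 + 5600*r + 3136)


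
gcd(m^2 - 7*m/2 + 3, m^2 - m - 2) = m - 2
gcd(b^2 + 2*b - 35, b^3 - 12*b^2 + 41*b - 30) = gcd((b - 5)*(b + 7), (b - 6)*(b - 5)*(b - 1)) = b - 5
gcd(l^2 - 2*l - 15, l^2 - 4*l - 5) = l - 5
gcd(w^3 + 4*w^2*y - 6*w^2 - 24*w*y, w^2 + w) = w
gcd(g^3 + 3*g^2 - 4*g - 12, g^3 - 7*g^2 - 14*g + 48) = g^2 + g - 6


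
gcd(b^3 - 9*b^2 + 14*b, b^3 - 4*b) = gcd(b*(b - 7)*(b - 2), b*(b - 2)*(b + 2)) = b^2 - 2*b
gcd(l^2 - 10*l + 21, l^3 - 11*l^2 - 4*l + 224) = l - 7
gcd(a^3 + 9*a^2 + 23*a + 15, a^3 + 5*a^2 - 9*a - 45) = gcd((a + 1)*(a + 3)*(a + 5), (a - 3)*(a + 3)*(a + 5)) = a^2 + 8*a + 15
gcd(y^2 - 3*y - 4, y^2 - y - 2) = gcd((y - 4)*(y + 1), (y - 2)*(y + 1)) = y + 1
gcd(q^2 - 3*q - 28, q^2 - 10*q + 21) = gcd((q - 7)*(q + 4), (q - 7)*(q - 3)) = q - 7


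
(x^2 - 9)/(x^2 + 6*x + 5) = (x^2 - 9)/(x^2 + 6*x + 5)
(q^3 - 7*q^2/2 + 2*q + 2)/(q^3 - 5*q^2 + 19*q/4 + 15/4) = 2*(q^2 - 4*q + 4)/(2*q^2 - 11*q + 15)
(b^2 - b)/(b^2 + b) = (b - 1)/(b + 1)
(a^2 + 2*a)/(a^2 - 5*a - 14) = a/(a - 7)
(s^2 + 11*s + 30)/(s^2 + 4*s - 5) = (s + 6)/(s - 1)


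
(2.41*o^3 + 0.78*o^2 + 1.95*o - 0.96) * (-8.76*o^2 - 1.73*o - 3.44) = -21.1116*o^5 - 11.0021*o^4 - 26.7218*o^3 + 2.3529*o^2 - 5.0472*o + 3.3024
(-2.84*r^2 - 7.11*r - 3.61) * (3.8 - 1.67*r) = 4.7428*r^3 + 1.0817*r^2 - 20.9893*r - 13.718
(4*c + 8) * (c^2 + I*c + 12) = 4*c^3 + 8*c^2 + 4*I*c^2 + 48*c + 8*I*c + 96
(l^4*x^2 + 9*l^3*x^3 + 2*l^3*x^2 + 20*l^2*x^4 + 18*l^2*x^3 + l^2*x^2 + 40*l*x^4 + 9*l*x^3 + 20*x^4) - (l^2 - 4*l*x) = l^4*x^2 + 9*l^3*x^3 + 2*l^3*x^2 + 20*l^2*x^4 + 18*l^2*x^3 + l^2*x^2 - l^2 + 40*l*x^4 + 9*l*x^3 + 4*l*x + 20*x^4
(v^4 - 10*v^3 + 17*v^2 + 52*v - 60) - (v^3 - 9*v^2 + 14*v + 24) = v^4 - 11*v^3 + 26*v^2 + 38*v - 84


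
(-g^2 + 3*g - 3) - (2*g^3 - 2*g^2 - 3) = -2*g^3 + g^2 + 3*g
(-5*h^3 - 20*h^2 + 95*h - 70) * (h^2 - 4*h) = -5*h^5 + 175*h^3 - 450*h^2 + 280*h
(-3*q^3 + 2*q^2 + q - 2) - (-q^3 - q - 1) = -2*q^3 + 2*q^2 + 2*q - 1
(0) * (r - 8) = 0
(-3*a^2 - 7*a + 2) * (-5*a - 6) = 15*a^3 + 53*a^2 + 32*a - 12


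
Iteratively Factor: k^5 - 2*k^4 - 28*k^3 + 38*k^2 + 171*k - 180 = (k - 3)*(k^4 + k^3 - 25*k^2 - 37*k + 60) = (k - 3)*(k + 4)*(k^3 - 3*k^2 - 13*k + 15) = (k - 3)*(k - 1)*(k + 4)*(k^2 - 2*k - 15) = (k - 5)*(k - 3)*(k - 1)*(k + 4)*(k + 3)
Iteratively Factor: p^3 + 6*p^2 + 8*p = (p + 4)*(p^2 + 2*p) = p*(p + 4)*(p + 2)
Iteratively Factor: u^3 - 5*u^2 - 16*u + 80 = (u + 4)*(u^2 - 9*u + 20) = (u - 4)*(u + 4)*(u - 5)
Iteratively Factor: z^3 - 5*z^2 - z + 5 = (z + 1)*(z^2 - 6*z + 5) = (z - 1)*(z + 1)*(z - 5)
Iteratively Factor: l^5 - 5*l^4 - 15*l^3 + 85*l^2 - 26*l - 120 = (l - 2)*(l^4 - 3*l^3 - 21*l^2 + 43*l + 60) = (l - 2)*(l + 1)*(l^3 - 4*l^2 - 17*l + 60) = (l - 3)*(l - 2)*(l + 1)*(l^2 - l - 20) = (l - 5)*(l - 3)*(l - 2)*(l + 1)*(l + 4)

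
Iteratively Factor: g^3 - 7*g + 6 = (g + 3)*(g^2 - 3*g + 2) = (g - 1)*(g + 3)*(g - 2)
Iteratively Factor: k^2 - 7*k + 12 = (k - 3)*(k - 4)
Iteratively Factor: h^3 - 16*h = (h)*(h^2 - 16) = h*(h - 4)*(h + 4)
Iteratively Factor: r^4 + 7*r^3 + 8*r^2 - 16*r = (r - 1)*(r^3 + 8*r^2 + 16*r) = (r - 1)*(r + 4)*(r^2 + 4*r) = (r - 1)*(r + 4)^2*(r)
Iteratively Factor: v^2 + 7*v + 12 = (v + 4)*(v + 3)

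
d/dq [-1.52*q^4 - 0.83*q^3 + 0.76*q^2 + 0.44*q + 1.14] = -6.08*q^3 - 2.49*q^2 + 1.52*q + 0.44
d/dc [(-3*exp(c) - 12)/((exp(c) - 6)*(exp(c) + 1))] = 3*(exp(2*c) + 8*exp(c) - 14)*exp(c)/(exp(4*c) - 10*exp(3*c) + 13*exp(2*c) + 60*exp(c) + 36)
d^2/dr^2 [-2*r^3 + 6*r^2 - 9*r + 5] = 12 - 12*r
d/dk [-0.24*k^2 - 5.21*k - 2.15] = -0.48*k - 5.21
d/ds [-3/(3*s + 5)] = 9/(3*s + 5)^2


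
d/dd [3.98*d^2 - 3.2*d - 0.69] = 7.96*d - 3.2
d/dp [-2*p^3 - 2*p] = -6*p^2 - 2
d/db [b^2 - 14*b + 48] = 2*b - 14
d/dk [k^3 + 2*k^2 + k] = 3*k^2 + 4*k + 1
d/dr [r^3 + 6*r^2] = 3*r*(r + 4)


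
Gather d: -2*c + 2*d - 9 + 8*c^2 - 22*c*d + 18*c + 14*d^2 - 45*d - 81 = 8*c^2 + 16*c + 14*d^2 + d*(-22*c - 43) - 90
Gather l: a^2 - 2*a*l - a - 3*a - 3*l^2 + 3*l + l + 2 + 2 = a^2 - 4*a - 3*l^2 + l*(4 - 2*a) + 4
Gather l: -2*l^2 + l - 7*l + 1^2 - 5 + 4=-2*l^2 - 6*l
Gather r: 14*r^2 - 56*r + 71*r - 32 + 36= 14*r^2 + 15*r + 4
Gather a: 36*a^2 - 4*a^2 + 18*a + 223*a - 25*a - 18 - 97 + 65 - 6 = 32*a^2 + 216*a - 56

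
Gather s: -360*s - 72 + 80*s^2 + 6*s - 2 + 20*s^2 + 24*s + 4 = 100*s^2 - 330*s - 70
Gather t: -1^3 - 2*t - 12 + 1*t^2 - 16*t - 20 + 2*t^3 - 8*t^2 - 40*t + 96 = 2*t^3 - 7*t^2 - 58*t + 63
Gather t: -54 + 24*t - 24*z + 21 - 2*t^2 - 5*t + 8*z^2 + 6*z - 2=-2*t^2 + 19*t + 8*z^2 - 18*z - 35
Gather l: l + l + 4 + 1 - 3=2*l + 2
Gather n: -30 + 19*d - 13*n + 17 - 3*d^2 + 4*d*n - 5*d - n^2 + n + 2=-3*d^2 + 14*d - n^2 + n*(4*d - 12) - 11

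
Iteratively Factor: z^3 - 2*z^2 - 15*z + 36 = (z - 3)*(z^2 + z - 12) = (z - 3)^2*(z + 4)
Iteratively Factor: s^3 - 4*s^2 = (s - 4)*(s^2) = s*(s - 4)*(s)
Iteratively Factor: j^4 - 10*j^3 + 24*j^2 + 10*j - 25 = (j - 5)*(j^3 - 5*j^2 - j + 5) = (j - 5)^2*(j^2 - 1) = (j - 5)^2*(j + 1)*(j - 1)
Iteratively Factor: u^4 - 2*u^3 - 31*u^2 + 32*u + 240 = (u - 4)*(u^3 + 2*u^2 - 23*u - 60) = (u - 4)*(u + 3)*(u^2 - u - 20) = (u - 5)*(u - 4)*(u + 3)*(u + 4)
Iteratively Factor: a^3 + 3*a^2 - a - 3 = (a + 1)*(a^2 + 2*a - 3) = (a - 1)*(a + 1)*(a + 3)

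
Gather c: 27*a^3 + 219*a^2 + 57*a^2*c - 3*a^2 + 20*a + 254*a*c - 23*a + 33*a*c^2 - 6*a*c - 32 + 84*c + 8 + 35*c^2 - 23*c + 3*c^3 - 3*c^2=27*a^3 + 216*a^2 - 3*a + 3*c^3 + c^2*(33*a + 32) + c*(57*a^2 + 248*a + 61) - 24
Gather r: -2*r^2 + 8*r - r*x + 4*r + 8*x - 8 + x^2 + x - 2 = -2*r^2 + r*(12 - x) + x^2 + 9*x - 10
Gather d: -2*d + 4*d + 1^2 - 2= 2*d - 1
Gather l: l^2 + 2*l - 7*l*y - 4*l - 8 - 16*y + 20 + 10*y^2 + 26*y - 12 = l^2 + l*(-7*y - 2) + 10*y^2 + 10*y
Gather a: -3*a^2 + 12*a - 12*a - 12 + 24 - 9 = 3 - 3*a^2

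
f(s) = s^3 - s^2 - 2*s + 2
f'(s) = 3*s^2 - 2*s - 2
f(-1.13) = 1.54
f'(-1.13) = 4.09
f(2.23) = 3.66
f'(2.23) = 8.46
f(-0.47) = 2.62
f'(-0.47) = -0.40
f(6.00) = 170.00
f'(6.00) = 94.00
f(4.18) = 49.20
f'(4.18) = 42.06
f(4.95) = 88.88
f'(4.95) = 61.61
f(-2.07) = -7.01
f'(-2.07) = 14.99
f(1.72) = 0.69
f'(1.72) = 3.44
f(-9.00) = -790.00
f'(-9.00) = 259.00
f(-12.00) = -1846.00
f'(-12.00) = 454.00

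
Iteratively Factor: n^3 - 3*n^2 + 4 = (n - 2)*(n^2 - n - 2) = (n - 2)^2*(n + 1)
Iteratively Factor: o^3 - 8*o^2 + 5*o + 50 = (o - 5)*(o^2 - 3*o - 10) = (o - 5)*(o + 2)*(o - 5)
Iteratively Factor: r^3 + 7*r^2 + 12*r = (r + 4)*(r^2 + 3*r) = (r + 3)*(r + 4)*(r)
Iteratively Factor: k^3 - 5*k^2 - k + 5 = (k - 1)*(k^2 - 4*k - 5) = (k - 1)*(k + 1)*(k - 5)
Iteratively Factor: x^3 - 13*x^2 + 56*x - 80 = (x - 5)*(x^2 - 8*x + 16) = (x - 5)*(x - 4)*(x - 4)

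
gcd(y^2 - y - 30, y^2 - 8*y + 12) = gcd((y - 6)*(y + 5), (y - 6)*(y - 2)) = y - 6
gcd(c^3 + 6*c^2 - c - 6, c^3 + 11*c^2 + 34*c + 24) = c^2 + 7*c + 6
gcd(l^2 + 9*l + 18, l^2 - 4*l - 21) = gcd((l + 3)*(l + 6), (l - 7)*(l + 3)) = l + 3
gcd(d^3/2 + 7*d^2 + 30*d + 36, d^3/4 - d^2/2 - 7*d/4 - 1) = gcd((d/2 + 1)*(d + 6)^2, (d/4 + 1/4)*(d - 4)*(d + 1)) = 1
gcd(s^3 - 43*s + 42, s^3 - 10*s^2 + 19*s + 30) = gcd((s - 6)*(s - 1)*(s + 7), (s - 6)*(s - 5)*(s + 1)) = s - 6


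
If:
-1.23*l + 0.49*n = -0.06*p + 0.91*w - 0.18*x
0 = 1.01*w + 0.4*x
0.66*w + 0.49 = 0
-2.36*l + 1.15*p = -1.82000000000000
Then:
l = 0.48728813559322*p + 0.771186440677966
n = 1.10074368730543*p - 0.131588891334654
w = -0.74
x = 1.87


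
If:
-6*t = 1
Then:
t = -1/6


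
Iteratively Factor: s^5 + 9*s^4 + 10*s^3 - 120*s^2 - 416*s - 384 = (s + 4)*(s^4 + 5*s^3 - 10*s^2 - 80*s - 96) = (s + 3)*(s + 4)*(s^3 + 2*s^2 - 16*s - 32) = (s - 4)*(s + 3)*(s + 4)*(s^2 + 6*s + 8) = (s - 4)*(s + 3)*(s + 4)^2*(s + 2)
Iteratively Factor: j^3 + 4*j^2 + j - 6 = (j + 3)*(j^2 + j - 2) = (j - 1)*(j + 3)*(j + 2)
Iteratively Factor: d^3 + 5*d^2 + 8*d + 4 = (d + 1)*(d^2 + 4*d + 4) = (d + 1)*(d + 2)*(d + 2)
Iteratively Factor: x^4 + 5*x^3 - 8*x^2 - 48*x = (x - 3)*(x^3 + 8*x^2 + 16*x) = x*(x - 3)*(x^2 + 8*x + 16) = x*(x - 3)*(x + 4)*(x + 4)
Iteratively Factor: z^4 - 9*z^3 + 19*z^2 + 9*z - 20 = (z - 1)*(z^3 - 8*z^2 + 11*z + 20) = (z - 4)*(z - 1)*(z^2 - 4*z - 5) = (z - 4)*(z - 1)*(z + 1)*(z - 5)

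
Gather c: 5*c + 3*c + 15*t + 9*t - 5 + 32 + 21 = 8*c + 24*t + 48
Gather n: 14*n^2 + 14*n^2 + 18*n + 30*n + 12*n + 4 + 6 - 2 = 28*n^2 + 60*n + 8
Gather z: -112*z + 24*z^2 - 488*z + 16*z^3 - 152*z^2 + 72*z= 16*z^3 - 128*z^2 - 528*z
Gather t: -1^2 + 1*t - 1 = t - 2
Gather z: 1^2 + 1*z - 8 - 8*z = -7*z - 7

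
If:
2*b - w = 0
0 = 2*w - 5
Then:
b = 5/4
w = 5/2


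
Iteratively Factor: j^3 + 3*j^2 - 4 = (j - 1)*(j^2 + 4*j + 4) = (j - 1)*(j + 2)*(j + 2)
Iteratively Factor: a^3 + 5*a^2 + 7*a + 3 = (a + 3)*(a^2 + 2*a + 1) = (a + 1)*(a + 3)*(a + 1)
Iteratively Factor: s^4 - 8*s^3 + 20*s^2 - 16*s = (s)*(s^3 - 8*s^2 + 20*s - 16) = s*(s - 2)*(s^2 - 6*s + 8) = s*(s - 2)^2*(s - 4)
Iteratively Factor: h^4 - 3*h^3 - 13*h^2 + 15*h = (h + 3)*(h^3 - 6*h^2 + 5*h) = h*(h + 3)*(h^2 - 6*h + 5) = h*(h - 1)*(h + 3)*(h - 5)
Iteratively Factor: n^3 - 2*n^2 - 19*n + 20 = (n - 5)*(n^2 + 3*n - 4) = (n - 5)*(n + 4)*(n - 1)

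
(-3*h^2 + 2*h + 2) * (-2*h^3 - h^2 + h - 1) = 6*h^5 - h^4 - 9*h^3 + 3*h^2 - 2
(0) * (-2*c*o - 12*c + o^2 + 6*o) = 0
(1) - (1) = 0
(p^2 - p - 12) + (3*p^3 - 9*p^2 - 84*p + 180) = 3*p^3 - 8*p^2 - 85*p + 168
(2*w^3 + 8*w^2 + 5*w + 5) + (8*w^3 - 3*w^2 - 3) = 10*w^3 + 5*w^2 + 5*w + 2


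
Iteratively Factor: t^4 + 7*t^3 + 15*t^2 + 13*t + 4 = (t + 1)*(t^3 + 6*t^2 + 9*t + 4) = (t + 1)^2*(t^2 + 5*t + 4) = (t + 1)^3*(t + 4)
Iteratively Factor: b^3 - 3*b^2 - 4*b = (b - 4)*(b^2 + b) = (b - 4)*(b + 1)*(b)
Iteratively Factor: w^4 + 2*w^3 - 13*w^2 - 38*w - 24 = (w + 3)*(w^3 - w^2 - 10*w - 8) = (w + 2)*(w + 3)*(w^2 - 3*w - 4) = (w + 1)*(w + 2)*(w + 3)*(w - 4)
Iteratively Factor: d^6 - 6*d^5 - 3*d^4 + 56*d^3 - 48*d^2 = (d)*(d^5 - 6*d^4 - 3*d^3 + 56*d^2 - 48*d) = d*(d + 3)*(d^4 - 9*d^3 + 24*d^2 - 16*d) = d*(d - 4)*(d + 3)*(d^3 - 5*d^2 + 4*d) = d*(d - 4)^2*(d + 3)*(d^2 - d) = d*(d - 4)^2*(d - 1)*(d + 3)*(d)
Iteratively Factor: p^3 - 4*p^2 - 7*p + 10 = (p - 1)*(p^2 - 3*p - 10) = (p - 5)*(p - 1)*(p + 2)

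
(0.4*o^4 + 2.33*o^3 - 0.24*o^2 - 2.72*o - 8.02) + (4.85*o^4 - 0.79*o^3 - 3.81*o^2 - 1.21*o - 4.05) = 5.25*o^4 + 1.54*o^3 - 4.05*o^2 - 3.93*o - 12.07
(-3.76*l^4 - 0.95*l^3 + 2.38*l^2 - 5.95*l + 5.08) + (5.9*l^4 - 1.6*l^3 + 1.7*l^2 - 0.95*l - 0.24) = 2.14*l^4 - 2.55*l^3 + 4.08*l^2 - 6.9*l + 4.84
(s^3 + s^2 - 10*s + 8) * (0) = 0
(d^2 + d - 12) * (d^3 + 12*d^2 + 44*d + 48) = d^5 + 13*d^4 + 44*d^3 - 52*d^2 - 480*d - 576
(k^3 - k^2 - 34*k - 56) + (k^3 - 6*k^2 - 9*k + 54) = 2*k^3 - 7*k^2 - 43*k - 2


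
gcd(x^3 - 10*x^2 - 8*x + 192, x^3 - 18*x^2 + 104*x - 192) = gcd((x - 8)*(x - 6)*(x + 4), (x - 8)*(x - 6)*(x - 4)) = x^2 - 14*x + 48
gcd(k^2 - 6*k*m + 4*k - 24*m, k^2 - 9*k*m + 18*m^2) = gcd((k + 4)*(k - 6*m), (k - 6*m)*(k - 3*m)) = k - 6*m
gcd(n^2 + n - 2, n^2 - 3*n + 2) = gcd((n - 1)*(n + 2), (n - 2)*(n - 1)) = n - 1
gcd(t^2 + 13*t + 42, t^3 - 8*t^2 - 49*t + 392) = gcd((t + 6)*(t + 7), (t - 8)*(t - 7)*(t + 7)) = t + 7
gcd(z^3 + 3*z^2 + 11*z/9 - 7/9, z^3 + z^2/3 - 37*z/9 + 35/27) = z^2 + 2*z - 7/9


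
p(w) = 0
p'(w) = 0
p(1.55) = 0.00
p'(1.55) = 0.00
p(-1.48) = 0.00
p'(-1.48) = 0.00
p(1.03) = 0.00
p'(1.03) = 0.00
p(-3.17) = 0.00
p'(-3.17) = 0.00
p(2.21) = 0.00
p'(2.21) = 0.00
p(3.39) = 0.00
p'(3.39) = 0.00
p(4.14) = 0.00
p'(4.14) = 0.00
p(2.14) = 0.00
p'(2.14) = 0.00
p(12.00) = 0.00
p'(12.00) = 0.00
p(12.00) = 0.00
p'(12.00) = 0.00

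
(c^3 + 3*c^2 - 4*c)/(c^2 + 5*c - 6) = c*(c + 4)/(c + 6)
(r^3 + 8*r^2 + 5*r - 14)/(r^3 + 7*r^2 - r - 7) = (r + 2)/(r + 1)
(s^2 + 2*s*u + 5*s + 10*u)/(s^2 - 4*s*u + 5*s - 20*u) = (s + 2*u)/(s - 4*u)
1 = 1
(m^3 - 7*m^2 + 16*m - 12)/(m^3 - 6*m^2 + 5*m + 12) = (m^2 - 4*m + 4)/(m^2 - 3*m - 4)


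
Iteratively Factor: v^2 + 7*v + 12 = (v + 4)*(v + 3)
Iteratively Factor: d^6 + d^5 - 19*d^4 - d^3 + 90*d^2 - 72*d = (d - 3)*(d^5 + 4*d^4 - 7*d^3 - 22*d^2 + 24*d) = (d - 3)*(d - 1)*(d^4 + 5*d^3 - 2*d^2 - 24*d) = d*(d - 3)*(d - 1)*(d^3 + 5*d^2 - 2*d - 24) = d*(d - 3)*(d - 2)*(d - 1)*(d^2 + 7*d + 12) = d*(d - 3)*(d - 2)*(d - 1)*(d + 3)*(d + 4)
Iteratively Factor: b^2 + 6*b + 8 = (b + 2)*(b + 4)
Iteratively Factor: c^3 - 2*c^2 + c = (c - 1)*(c^2 - c) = c*(c - 1)*(c - 1)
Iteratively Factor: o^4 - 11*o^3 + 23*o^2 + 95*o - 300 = (o + 3)*(o^3 - 14*o^2 + 65*o - 100) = (o - 5)*(o + 3)*(o^2 - 9*o + 20) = (o - 5)^2*(o + 3)*(o - 4)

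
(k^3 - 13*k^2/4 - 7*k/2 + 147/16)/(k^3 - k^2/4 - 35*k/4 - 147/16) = (2*k - 3)/(2*k + 3)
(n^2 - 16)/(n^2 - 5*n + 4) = (n + 4)/(n - 1)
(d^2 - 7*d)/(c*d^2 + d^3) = (d - 7)/(d*(c + d))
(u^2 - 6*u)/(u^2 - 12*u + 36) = u/(u - 6)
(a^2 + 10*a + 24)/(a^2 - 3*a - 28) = (a + 6)/(a - 7)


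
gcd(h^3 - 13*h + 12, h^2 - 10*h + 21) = h - 3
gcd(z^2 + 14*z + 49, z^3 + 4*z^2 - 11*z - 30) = 1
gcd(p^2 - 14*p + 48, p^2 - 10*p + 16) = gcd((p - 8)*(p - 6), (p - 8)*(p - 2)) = p - 8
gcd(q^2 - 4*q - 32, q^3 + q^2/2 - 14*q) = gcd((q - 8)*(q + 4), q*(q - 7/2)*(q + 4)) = q + 4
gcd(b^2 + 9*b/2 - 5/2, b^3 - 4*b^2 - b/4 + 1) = b - 1/2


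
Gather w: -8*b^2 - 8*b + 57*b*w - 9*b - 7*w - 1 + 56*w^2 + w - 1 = -8*b^2 - 17*b + 56*w^2 + w*(57*b - 6) - 2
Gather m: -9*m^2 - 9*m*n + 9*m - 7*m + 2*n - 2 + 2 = -9*m^2 + m*(2 - 9*n) + 2*n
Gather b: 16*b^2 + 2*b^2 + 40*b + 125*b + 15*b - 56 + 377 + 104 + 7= 18*b^2 + 180*b + 432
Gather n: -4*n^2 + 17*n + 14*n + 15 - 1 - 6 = -4*n^2 + 31*n + 8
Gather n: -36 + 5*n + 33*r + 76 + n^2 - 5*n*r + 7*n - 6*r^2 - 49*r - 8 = n^2 + n*(12 - 5*r) - 6*r^2 - 16*r + 32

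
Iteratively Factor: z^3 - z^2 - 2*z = (z + 1)*(z^2 - 2*z) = (z - 2)*(z + 1)*(z)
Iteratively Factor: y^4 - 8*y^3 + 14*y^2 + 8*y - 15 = (y - 1)*(y^3 - 7*y^2 + 7*y + 15) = (y - 1)*(y + 1)*(y^2 - 8*y + 15) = (y - 5)*(y - 1)*(y + 1)*(y - 3)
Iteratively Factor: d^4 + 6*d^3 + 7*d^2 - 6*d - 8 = (d - 1)*(d^3 + 7*d^2 + 14*d + 8) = (d - 1)*(d + 2)*(d^2 + 5*d + 4) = (d - 1)*(d + 2)*(d + 4)*(d + 1)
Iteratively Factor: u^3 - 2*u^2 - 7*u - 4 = (u - 4)*(u^2 + 2*u + 1) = (u - 4)*(u + 1)*(u + 1)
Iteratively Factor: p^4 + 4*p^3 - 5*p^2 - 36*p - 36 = (p - 3)*(p^3 + 7*p^2 + 16*p + 12) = (p - 3)*(p + 2)*(p^2 + 5*p + 6) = (p - 3)*(p + 2)*(p + 3)*(p + 2)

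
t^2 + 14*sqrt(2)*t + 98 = (t + 7*sqrt(2))^2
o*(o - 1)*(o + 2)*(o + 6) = o^4 + 7*o^3 + 4*o^2 - 12*o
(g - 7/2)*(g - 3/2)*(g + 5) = g^3 - 79*g/4 + 105/4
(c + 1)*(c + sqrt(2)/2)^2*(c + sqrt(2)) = c^4 + c^3 + 2*sqrt(2)*c^3 + 5*c^2/2 + 2*sqrt(2)*c^2 + sqrt(2)*c/2 + 5*c/2 + sqrt(2)/2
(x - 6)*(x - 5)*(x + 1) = x^3 - 10*x^2 + 19*x + 30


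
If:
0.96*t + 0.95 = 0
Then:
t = -0.99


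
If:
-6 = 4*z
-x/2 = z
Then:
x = 3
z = -3/2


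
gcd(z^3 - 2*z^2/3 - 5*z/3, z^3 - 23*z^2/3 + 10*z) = z^2 - 5*z/3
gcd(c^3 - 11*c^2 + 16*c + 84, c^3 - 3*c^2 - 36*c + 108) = c - 6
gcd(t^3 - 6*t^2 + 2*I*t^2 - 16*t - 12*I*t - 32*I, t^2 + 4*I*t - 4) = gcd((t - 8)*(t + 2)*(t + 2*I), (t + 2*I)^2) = t + 2*I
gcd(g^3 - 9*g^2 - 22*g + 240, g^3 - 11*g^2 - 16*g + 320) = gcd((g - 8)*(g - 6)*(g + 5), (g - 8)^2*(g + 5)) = g^2 - 3*g - 40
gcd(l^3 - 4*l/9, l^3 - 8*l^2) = l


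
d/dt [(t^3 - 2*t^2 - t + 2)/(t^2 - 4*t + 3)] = (t^2 - 6*t + 5)/(t^2 - 6*t + 9)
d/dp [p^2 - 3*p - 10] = 2*p - 3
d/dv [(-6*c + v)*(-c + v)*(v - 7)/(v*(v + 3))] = (-6*c^2*v^2 + 84*c^2*v + 126*c^2 - 70*c*v^2 + v^4 + 6*v^3 - 21*v^2)/(v^2*(v^2 + 6*v + 9))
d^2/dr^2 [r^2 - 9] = 2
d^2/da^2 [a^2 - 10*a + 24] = 2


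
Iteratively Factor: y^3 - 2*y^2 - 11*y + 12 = (y - 4)*(y^2 + 2*y - 3) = (y - 4)*(y - 1)*(y + 3)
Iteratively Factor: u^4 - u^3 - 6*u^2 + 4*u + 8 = (u + 1)*(u^3 - 2*u^2 - 4*u + 8) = (u - 2)*(u + 1)*(u^2 - 4) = (u - 2)*(u + 1)*(u + 2)*(u - 2)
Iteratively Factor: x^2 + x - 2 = (x - 1)*(x + 2)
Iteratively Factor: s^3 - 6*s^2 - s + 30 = (s - 5)*(s^2 - s - 6) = (s - 5)*(s - 3)*(s + 2)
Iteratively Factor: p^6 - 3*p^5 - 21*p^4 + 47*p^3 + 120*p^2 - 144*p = (p - 4)*(p^5 + p^4 - 17*p^3 - 21*p^2 + 36*p) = (p - 4)*(p + 3)*(p^4 - 2*p^3 - 11*p^2 + 12*p) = p*(p - 4)*(p + 3)*(p^3 - 2*p^2 - 11*p + 12) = p*(p - 4)*(p - 1)*(p + 3)*(p^2 - p - 12) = p*(p - 4)^2*(p - 1)*(p + 3)*(p + 3)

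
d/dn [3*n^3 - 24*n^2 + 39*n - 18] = 9*n^2 - 48*n + 39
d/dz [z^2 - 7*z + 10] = 2*z - 7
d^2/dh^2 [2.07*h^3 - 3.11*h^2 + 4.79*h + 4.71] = 12.42*h - 6.22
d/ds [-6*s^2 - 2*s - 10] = -12*s - 2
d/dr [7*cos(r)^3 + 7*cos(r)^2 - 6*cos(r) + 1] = (-21*cos(r)^2 - 14*cos(r) + 6)*sin(r)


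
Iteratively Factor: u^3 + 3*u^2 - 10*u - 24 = (u - 3)*(u^2 + 6*u + 8) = (u - 3)*(u + 4)*(u + 2)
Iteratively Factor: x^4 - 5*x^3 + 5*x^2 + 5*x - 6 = (x - 1)*(x^3 - 4*x^2 + x + 6) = (x - 1)*(x + 1)*(x^2 - 5*x + 6) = (x - 3)*(x - 1)*(x + 1)*(x - 2)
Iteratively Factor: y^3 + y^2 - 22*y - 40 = (y - 5)*(y^2 + 6*y + 8) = (y - 5)*(y + 2)*(y + 4)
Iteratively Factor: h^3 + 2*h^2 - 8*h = (h)*(h^2 + 2*h - 8) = h*(h - 2)*(h + 4)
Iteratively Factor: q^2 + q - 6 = (q - 2)*(q + 3)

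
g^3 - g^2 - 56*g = g*(g - 8)*(g + 7)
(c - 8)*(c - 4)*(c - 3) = c^3 - 15*c^2 + 68*c - 96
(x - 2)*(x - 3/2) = x^2 - 7*x/2 + 3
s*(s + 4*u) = s^2 + 4*s*u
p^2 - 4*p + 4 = (p - 2)^2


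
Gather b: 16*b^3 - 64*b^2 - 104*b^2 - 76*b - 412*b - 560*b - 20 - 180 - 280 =16*b^3 - 168*b^2 - 1048*b - 480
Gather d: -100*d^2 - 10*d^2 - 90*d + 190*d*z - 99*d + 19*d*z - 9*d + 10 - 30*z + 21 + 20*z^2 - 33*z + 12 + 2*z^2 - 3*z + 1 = -110*d^2 + d*(209*z - 198) + 22*z^2 - 66*z + 44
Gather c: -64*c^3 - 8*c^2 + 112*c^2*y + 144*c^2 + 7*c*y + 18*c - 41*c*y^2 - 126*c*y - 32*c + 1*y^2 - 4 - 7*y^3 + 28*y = -64*c^3 + c^2*(112*y + 136) + c*(-41*y^2 - 119*y - 14) - 7*y^3 + y^2 + 28*y - 4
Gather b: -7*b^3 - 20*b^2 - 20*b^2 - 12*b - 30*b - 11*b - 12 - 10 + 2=-7*b^3 - 40*b^2 - 53*b - 20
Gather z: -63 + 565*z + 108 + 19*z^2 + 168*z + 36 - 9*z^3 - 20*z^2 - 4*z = -9*z^3 - z^2 + 729*z + 81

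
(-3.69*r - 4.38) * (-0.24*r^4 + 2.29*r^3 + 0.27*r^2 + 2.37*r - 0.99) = 0.8856*r^5 - 7.3989*r^4 - 11.0265*r^3 - 9.9279*r^2 - 6.7275*r + 4.3362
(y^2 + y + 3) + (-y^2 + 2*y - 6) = 3*y - 3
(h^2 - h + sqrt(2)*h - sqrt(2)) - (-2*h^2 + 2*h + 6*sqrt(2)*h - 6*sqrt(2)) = 3*h^2 - 5*sqrt(2)*h - 3*h + 5*sqrt(2)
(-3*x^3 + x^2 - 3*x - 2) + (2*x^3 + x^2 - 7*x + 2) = -x^3 + 2*x^2 - 10*x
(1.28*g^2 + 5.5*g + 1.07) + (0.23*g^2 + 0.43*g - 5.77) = 1.51*g^2 + 5.93*g - 4.7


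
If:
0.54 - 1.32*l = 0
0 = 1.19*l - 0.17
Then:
No Solution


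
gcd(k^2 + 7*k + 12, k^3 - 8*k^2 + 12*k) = 1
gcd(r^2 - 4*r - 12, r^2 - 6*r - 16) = r + 2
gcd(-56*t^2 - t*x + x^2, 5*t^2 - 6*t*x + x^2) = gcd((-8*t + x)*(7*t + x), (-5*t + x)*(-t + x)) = 1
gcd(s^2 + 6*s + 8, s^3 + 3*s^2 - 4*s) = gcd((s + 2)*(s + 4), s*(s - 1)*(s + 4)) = s + 4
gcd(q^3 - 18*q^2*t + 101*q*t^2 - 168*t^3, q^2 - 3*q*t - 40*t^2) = q - 8*t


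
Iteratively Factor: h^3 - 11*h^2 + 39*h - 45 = (h - 5)*(h^2 - 6*h + 9) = (h - 5)*(h - 3)*(h - 3)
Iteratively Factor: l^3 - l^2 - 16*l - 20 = (l + 2)*(l^2 - 3*l - 10) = (l + 2)^2*(l - 5)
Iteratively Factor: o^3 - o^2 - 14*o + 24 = (o - 3)*(o^2 + 2*o - 8) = (o - 3)*(o - 2)*(o + 4)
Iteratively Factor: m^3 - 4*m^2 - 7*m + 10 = (m - 1)*(m^2 - 3*m - 10) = (m - 5)*(m - 1)*(m + 2)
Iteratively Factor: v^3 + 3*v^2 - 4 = (v + 2)*(v^2 + v - 2) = (v + 2)^2*(v - 1)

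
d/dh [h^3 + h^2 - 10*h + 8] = 3*h^2 + 2*h - 10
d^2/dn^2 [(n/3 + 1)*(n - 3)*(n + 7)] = 2*n + 14/3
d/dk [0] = 0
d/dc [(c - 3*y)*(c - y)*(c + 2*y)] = 3*c^2 - 4*c*y - 5*y^2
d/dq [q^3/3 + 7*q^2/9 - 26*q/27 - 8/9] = q^2 + 14*q/9 - 26/27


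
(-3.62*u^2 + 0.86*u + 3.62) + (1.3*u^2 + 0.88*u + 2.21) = -2.32*u^2 + 1.74*u + 5.83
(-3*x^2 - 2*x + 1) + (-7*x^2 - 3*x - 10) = -10*x^2 - 5*x - 9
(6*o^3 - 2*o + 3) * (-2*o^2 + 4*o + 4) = -12*o^5 + 24*o^4 + 28*o^3 - 14*o^2 + 4*o + 12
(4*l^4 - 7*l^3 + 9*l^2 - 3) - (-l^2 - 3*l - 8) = 4*l^4 - 7*l^3 + 10*l^2 + 3*l + 5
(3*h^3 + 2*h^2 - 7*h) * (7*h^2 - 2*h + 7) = 21*h^5 + 8*h^4 - 32*h^3 + 28*h^2 - 49*h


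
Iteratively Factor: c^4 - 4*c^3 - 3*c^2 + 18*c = (c)*(c^3 - 4*c^2 - 3*c + 18) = c*(c - 3)*(c^2 - c - 6) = c*(c - 3)^2*(c + 2)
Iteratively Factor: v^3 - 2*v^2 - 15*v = (v - 5)*(v^2 + 3*v) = (v - 5)*(v + 3)*(v)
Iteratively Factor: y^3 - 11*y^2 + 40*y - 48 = (y - 4)*(y^2 - 7*y + 12) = (y - 4)^2*(y - 3)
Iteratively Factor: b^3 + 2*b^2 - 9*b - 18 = (b + 3)*(b^2 - b - 6) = (b + 2)*(b + 3)*(b - 3)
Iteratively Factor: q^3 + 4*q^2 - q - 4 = (q + 4)*(q^2 - 1) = (q + 1)*(q + 4)*(q - 1)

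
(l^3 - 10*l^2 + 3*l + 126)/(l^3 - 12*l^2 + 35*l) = (l^2 - 3*l - 18)/(l*(l - 5))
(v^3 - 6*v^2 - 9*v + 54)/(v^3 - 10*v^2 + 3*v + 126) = (v - 3)/(v - 7)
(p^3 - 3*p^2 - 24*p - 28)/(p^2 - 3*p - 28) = (p^2 + 4*p + 4)/(p + 4)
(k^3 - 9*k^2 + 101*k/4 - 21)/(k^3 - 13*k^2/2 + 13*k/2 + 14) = (k - 3/2)/(k + 1)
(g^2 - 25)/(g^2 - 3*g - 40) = (g - 5)/(g - 8)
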